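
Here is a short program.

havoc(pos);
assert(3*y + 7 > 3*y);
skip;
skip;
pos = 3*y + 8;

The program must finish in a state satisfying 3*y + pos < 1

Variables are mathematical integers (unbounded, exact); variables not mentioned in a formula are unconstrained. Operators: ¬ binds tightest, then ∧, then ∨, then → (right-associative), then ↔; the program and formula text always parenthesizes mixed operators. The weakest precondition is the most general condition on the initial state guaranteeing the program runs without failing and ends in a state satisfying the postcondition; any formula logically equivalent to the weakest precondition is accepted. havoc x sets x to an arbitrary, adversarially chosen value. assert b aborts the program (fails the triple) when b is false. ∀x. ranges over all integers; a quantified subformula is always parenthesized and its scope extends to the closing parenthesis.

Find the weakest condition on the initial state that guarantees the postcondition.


Working backward. After the program, the postcondition 3*y + pos < 1 must hold; in canonical form it is pos + 3*y < 1.
Before pos := 3*y + 8: 6*y < -7
Before skip: 6*y < -7
Before skip: 6*y < -7
Before assert 3*y + 7 > 3*y: 6*y < -7
Before havoc pos: 6*y < -7
Answer: WP = 6*y < -7


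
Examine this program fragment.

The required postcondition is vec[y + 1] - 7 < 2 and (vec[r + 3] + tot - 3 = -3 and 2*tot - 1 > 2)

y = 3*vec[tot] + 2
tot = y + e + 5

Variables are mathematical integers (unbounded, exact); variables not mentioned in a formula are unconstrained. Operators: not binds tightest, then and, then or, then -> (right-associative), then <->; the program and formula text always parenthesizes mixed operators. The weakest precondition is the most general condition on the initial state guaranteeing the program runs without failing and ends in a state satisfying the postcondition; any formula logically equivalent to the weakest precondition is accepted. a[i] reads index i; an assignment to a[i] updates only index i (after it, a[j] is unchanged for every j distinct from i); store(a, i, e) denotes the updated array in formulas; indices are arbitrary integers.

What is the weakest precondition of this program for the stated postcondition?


Working backward. After the program, the postcondition vec[y + 1] - 7 < 2 and (vec[r + 3] + tot - 3 = -3 and 2*tot - 1 > 2) must hold; in canonical form it is vec[y + 1] < 9 and vec[r + 3] + tot = 0 and 2*tot > 3.
Before tot := y + e + 5: vec[y + 1] < 9 and vec[r + 3] + e + y = -5 and 2*e + 2*y > -7
Before y := 3*vec[tot] + 2: vec[3*vec[tot] + 3] < 9 and vec[r + 3] + 3*vec[tot] + e = -7 and 6*vec[tot] + 2*e > -11
Answer: WP = vec[3*vec[tot] + 3] < 9 and vec[r + 3] + 3*vec[tot] + e = -7 and 6*vec[tot] + 2*e > -11


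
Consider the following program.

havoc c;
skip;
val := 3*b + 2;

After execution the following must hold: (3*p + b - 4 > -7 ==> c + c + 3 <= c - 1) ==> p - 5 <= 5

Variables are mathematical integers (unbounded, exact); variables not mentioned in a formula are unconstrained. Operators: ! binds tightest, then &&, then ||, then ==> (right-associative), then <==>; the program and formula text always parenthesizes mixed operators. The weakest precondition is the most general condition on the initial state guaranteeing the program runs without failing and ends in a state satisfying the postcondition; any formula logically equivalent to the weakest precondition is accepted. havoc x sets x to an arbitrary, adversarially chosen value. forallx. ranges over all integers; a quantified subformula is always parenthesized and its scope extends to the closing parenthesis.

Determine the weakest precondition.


Working backward. After the program, the postcondition (3*p + b - 4 > -7 ==> c + c + 3 <= c - 1) ==> p - 5 <= 5 must hold; in canonical form it is (b + 3*p > -3 ==> c <= -4) ==> p <= 10.
Before val := 3*b + 2: (b + 3*p > -3 ==> c <= -4) ==> p <= 10
Before skip: (b + 3*p > -3 ==> c <= -4) ==> p <= 10
Before havoc c: forall c_1. ((b + 3*p > -3 ==> c_1 <= -4) ==> p <= 10)
Answer: WP = forall c_1. ((b + 3*p > -3 ==> c_1 <= -4) ==> p <= 10)


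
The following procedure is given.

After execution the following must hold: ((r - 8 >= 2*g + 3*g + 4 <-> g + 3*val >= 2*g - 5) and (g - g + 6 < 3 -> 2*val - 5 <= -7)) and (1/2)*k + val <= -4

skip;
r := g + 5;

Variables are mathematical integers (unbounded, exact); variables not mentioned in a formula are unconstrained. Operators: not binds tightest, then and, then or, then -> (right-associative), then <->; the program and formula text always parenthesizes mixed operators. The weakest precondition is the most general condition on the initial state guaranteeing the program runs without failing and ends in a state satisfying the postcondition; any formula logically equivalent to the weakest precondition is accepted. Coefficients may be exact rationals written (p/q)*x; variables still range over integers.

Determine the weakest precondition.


Working backward. After the program, the postcondition ((r - 8 >= 2*g + 3*g + 4 <-> g + 3*val >= 2*g - 5) and (g - g + 6 < 3 -> 2*val - 5 <= -7)) and (1/2)*k + val <= -4 must hold; in canonical form it is (r >= 5*g + 12 <-> 3*val >= g - 5) and (1/2)*k + val <= -4.
Before r := g + 5: (4*g <= -7 <-> 3*val >= g - 5) and (1/2)*k + val <= -4
Before skip: (4*g <= -7 <-> 3*val >= g - 5) and (1/2)*k + val <= -4
Answer: WP = (4*g <= -7 <-> 3*val >= g - 5) and (1/2)*k + val <= -4


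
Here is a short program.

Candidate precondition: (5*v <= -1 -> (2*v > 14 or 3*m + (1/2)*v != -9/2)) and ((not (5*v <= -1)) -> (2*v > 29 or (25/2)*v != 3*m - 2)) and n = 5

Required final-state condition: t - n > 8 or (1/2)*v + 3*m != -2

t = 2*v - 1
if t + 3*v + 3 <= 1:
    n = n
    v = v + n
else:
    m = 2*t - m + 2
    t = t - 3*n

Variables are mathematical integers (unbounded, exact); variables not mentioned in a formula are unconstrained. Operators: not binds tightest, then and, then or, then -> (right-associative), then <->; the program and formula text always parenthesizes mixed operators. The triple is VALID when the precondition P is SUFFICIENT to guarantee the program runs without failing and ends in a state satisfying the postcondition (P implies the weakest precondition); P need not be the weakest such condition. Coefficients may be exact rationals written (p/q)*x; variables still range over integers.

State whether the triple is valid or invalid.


Working backward. After the program, the postcondition t - n > 8 or (1/2)*v + 3*m != -2 must hold; in canonical form it is t > n + 8 or 3*m + (1/2)*v != -2.
Then branch requires t > n + 8 or 3*m + (1/2)*n + (1/2)*v != -2; else branch requires t > 4*n + 8 or 6*t + (1/2)*v != 3*m - 8.
Before the if: (t + 3*v <= -2 -> (t > n + 8 or 3*m + (1/2)*n + (1/2)*v != -2)) and ((not (t + 3*v <= -2)) -> (t > 4*n + 8 or 6*t + (1/2)*v != 3*m - 8))
Before t := 2*v - 1: (5*v <= -1 -> (2*v > n + 9 or 3*m + (1/2)*n + (1/2)*v != -2)) and ((not (5*v <= -1)) -> (2*v > 4*n + 9 or (25/2)*v != 3*m - 2))
The weakest precondition is (5*v <= -1 -> (2*v > n + 9 or 3*m + (1/2)*n + (1/2)*v != -2)) and ((not (5*v <= -1)) -> (2*v > 4*n + 9 or (25/2)*v != 3*m - 2)).
Check whether (5*v <= -1 -> (2*v > 14 or 3*m + (1/2)*v != -9/2)) and ((not (5*v <= -1)) -> (2*v > 29 or (25/2)*v != 3*m - 2)) and n = 5 implies it.
Every state satisfying the precondition satisfies the weakest precondition: the implication holds.
Answer: valid


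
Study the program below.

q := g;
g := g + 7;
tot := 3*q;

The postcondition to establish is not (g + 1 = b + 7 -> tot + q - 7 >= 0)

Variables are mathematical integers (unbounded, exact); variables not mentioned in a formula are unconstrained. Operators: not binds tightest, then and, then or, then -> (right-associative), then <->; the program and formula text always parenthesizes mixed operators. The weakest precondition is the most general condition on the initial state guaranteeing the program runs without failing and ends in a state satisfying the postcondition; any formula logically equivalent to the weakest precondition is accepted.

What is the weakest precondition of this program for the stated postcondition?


Working backward. After the program, the postcondition not (g + 1 = b + 7 -> tot + q - 7 >= 0) must hold; in canonical form it is not (g = b + 6 -> q + tot >= 7).
Before tot := 3*q: not (g = b + 6 -> 4*q >= 7)
Before g := g + 7: not (g = b - 1 -> 4*q >= 7)
Before q := g: not (g = b - 1 -> 4*g >= 7)
Answer: WP = not (g = b - 1 -> 4*g >= 7)


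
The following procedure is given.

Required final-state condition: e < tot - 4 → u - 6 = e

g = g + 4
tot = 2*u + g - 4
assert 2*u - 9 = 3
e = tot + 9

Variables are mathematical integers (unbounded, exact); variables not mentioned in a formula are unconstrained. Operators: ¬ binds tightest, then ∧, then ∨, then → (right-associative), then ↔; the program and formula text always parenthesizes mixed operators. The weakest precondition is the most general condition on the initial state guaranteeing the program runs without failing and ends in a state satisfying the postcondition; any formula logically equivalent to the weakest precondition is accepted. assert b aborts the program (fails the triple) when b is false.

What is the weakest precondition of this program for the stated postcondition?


Working backward. After the program, the postcondition e < tot - 4 → u - 6 = e must hold; in canonical form it is e < tot - 4 → u = e + 6.
Before e := tot + 9: true
Before assert 2*u - 9 = 3: 2*u = 12
Before tot := 2*u + g - 4: 2*u = 12
Before g := g + 4: 2*u = 12
Answer: WP = 2*u = 12


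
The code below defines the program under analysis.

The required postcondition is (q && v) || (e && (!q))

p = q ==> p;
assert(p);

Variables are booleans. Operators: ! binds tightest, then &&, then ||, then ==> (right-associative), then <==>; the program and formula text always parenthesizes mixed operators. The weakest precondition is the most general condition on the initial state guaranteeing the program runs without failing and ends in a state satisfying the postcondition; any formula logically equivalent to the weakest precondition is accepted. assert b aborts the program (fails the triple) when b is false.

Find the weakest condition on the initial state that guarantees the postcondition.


Working backward. After the program, (q && v) || (e && (!q)) must hold.
Before assert p: p && ((q && v) || (e && (!q)))
Before p := q ==> p: (q ==> p) && ((q && v) || (e && (!q)))
Answer: WP = (q ==> p) && ((q && v) || (e && (!q)))


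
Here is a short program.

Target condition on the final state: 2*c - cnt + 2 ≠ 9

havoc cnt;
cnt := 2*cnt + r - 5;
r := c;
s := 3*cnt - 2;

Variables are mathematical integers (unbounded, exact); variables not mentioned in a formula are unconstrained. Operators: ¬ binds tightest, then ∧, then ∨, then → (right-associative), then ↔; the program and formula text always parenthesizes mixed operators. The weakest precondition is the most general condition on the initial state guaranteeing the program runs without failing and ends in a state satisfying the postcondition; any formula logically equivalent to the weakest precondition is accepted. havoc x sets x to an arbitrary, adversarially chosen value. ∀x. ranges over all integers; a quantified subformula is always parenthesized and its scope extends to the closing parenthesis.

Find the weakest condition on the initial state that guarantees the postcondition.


Working backward. After the program, the postcondition 2*c - cnt + 2 ≠ 9 must hold; in canonical form it is 2*c ≠ cnt + 7.
Before s := 3*cnt - 2: 2*c ≠ cnt + 7
Before r := c: 2*c ≠ cnt + 7
Before cnt := 2*cnt + r - 5: 2*c ≠ 2*cnt + r + 2
Before havoc cnt: ∀cnt_1. 2*c ≠ 2*cnt_1 + r + 2
Answer: WP = ∀cnt_1. 2*c ≠ 2*cnt_1 + r + 2


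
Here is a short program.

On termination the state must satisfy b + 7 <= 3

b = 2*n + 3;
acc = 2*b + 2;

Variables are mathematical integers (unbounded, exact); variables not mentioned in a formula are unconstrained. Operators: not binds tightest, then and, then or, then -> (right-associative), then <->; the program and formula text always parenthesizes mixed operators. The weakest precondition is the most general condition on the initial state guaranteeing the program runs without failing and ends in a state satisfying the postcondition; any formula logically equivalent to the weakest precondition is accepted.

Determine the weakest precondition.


Working backward. After the program, the postcondition b + 7 <= 3 must hold; in canonical form it is b <= -4.
Before acc := 2*b + 2: b <= -4
Before b := 2*n + 3: 2*n <= -7
Answer: WP = 2*n <= -7


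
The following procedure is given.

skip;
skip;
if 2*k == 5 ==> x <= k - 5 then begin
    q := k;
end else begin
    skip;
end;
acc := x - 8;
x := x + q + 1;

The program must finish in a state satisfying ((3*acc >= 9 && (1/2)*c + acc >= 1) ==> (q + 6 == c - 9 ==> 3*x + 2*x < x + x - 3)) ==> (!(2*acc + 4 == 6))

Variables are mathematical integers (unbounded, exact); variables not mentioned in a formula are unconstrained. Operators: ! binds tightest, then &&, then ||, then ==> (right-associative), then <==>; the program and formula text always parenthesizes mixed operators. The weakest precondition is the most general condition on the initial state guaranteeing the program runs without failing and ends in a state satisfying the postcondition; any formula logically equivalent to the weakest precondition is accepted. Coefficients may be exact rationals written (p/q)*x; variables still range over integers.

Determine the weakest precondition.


Working backward. After the program, the postcondition ((3*acc >= 9 && (1/2)*c + acc >= 1) ==> (q + 6 == c - 9 ==> 3*x + 2*x < x + x - 3)) ==> (!(2*acc + 4 == 6)) must hold; in canonical form it is ((3*acc >= 9 && acc + (1/2)*c >= 1) ==> (q == c - 15 ==> 3*x < -3)) ==> (!(2*acc == 2)).
Before x := x + q + 1: ((3*acc >= 9 && acc + (1/2)*c >= 1) ==> (q == c - 15 ==> 3*q + 3*x < -6)) ==> (!(2*acc == 2))
Before acc := x - 8: ((3*x >= 33 && (1/2)*c + x >= 9) ==> (q == c - 15 ==> 3*q + 3*x < -6)) ==> (!(2*x == 18))
Then branch requires ((3*x >= 33 && (1/2)*c + x >= 9) ==> (k == c - 15 ==> 3*k + 3*x < -6)) ==> (!(2*x == 18)); else branch requires ((3*x >= 33 && (1/2)*c + x >= 9) ==> (q == c - 15 ==> 3*q + 3*x < -6)) ==> (!(2*x == 18)).
Before the if: ((2*k == 5 ==> x <= k - 5) ==> (((3*x >= 33 && (1/2)*c + x >= 9) ==> (k == c - 15 ==> 3*k + 3*x < -6)) ==> (!(2*x == 18)))) && ((!(2*k == 5 ==> x <= k - 5)) ==> (((3*x >= 33 && (1/2)*c + x >= 9) ==> (q == c - 15 ==> 3*q + 3*x < -6)) ==> (!(2*x == 18))))
Before skip: ((2*k == 5 ==> x <= k - 5) ==> (((3*x >= 33 && (1/2)*c + x >= 9) ==> (k == c - 15 ==> 3*k + 3*x < -6)) ==> (!(2*x == 18)))) && ((!(2*k == 5 ==> x <= k - 5)) ==> (((3*x >= 33 && (1/2)*c + x >= 9) ==> (q == c - 15 ==> 3*q + 3*x < -6)) ==> (!(2*x == 18))))
Before skip: ((2*k == 5 ==> x <= k - 5) ==> (((3*x >= 33 && (1/2)*c + x >= 9) ==> (k == c - 15 ==> 3*k + 3*x < -6)) ==> (!(2*x == 18)))) && ((!(2*k == 5 ==> x <= k - 5)) ==> (((3*x >= 33 && (1/2)*c + x >= 9) ==> (q == c - 15 ==> 3*q + 3*x < -6)) ==> (!(2*x == 18))))
Answer: WP = ((2*k == 5 ==> x <= k - 5) ==> (((3*x >= 33 && (1/2)*c + x >= 9) ==> (k == c - 15 ==> 3*k + 3*x < -6)) ==> (!(2*x == 18)))) && ((!(2*k == 5 ==> x <= k - 5)) ==> (((3*x >= 33 && (1/2)*c + x >= 9) ==> (q == c - 15 ==> 3*q + 3*x < -6)) ==> (!(2*x == 18))))


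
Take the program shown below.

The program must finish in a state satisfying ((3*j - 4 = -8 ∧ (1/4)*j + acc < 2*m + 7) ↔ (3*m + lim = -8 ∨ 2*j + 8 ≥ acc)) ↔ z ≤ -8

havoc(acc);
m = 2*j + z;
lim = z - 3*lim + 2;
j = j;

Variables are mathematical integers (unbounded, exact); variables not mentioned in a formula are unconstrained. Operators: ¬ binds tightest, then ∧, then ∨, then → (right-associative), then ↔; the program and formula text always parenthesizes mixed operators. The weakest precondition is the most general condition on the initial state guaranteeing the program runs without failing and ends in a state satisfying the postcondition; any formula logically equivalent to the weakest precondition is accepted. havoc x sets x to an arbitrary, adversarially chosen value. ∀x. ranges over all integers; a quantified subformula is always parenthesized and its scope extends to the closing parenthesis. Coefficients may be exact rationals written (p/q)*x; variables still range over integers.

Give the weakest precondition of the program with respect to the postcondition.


Working backward. After the program, the postcondition ((3*j - 4 = -8 ∧ (1/4)*j + acc < 2*m + 7) ↔ (3*m + lim = -8 ∨ 2*j + 8 ≥ acc)) ↔ z ≤ -8 must hold; in canonical form it is ((3*j = -4 ∧ acc + (1/4)*j < 2*m + 7) ↔ (lim + 3*m = -8 ∨ 2*j ≥ acc - 8)) ↔ z ≤ -8.
Before j := j: ((3*j = -4 ∧ acc + (1/4)*j < 2*m + 7) ↔ (lim + 3*m = -8 ∨ 2*j ≥ acc - 8)) ↔ z ≤ -8
Before lim := z - 3*lim + 2: ((3*j = -4 ∧ acc + (1/4)*j < 2*m + 7) ↔ (3*m + z = 3*lim - 10 ∨ 2*j ≥ acc - 8)) ↔ z ≤ -8
Before m := 2*j + z: ((3*j = -4 ∧ acc < (15/4)*j + 2*z + 7) ↔ (6*j + 4*z = 3*lim - 10 ∨ 2*j ≥ acc - 8)) ↔ z ≤ -8
Before havoc acc: ∀acc_1. (((3*j = -4 ∧ acc_1 < (15/4)*j + 2*z + 7) ↔ (6*j + 4*z = 3*lim - 10 ∨ 2*j ≥ acc_1 - 8)) ↔ z ≤ -8)
Answer: WP = ∀acc_1. (((3*j = -4 ∧ acc_1 < (15/4)*j + 2*z + 7) ↔ (6*j + 4*z = 3*lim - 10 ∨ 2*j ≥ acc_1 - 8)) ↔ z ≤ -8)


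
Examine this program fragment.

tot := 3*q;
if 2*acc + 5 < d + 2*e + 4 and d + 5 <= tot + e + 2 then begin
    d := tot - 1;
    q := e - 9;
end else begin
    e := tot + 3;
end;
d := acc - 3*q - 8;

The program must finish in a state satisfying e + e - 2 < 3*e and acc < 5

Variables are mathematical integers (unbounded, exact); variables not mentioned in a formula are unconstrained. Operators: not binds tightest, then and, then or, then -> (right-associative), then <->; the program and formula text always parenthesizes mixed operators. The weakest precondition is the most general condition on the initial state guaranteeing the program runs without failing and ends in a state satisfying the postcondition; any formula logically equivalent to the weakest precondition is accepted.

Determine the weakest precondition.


Working backward. After the program, the postcondition e + e - 2 < 3*e and acc < 5 must hold; in canonical form it is e > -2 and acc < 5.
Before d := acc - 3*q - 8: e > -2 and acc < 5
Then branch requires e > -2 and acc < 5; else branch requires tot > -5 and acc < 5.
Before the if: ((2*acc < d + 2*e - 1 and d <= e + tot - 3) -> (e > -2 and acc < 5)) and ((not (2*acc < d + 2*e - 1 and d <= e + tot - 3)) -> (tot > -5 and acc < 5))
Before tot := 3*q: ((2*acc < d + 2*e - 1 and d <= e + 3*q - 3) -> (e > -2 and acc < 5)) and ((not (2*acc < d + 2*e - 1 and d <= e + 3*q - 3)) -> (3*q > -5 and acc < 5))
Answer: WP = ((2*acc < d + 2*e - 1 and d <= e + 3*q - 3) -> (e > -2 and acc < 5)) and ((not (2*acc < d + 2*e - 1 and d <= e + 3*q - 3)) -> (3*q > -5 and acc < 5))


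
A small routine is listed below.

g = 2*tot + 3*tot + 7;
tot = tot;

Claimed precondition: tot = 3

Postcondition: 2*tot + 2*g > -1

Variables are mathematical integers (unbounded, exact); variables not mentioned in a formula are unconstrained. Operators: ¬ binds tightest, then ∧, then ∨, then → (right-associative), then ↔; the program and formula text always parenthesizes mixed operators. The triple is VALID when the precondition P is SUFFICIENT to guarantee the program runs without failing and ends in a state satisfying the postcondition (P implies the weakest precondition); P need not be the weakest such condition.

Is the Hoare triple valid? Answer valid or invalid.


Working backward. After the program, the postcondition 2*tot + 2*g > -1 must hold; in canonical form it is 2*g + 2*tot > -1.
Before tot := tot: 2*g + 2*tot > -1
Before g := 2*tot + 3*tot + 7: 12*tot > -15
The weakest precondition is 12*tot > -15.
Check whether tot = 3 implies it.
Every state satisfying the precondition satisfies the weakest precondition: the implication holds.
Answer: valid


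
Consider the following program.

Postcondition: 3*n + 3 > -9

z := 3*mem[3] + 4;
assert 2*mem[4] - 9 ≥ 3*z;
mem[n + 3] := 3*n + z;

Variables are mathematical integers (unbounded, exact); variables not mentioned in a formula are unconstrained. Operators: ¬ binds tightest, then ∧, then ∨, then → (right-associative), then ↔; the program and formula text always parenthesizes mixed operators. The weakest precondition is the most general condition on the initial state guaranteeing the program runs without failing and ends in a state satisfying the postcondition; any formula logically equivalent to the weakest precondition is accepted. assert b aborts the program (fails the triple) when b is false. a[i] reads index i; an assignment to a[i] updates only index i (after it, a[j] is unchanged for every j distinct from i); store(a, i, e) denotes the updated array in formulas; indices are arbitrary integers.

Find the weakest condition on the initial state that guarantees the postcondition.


Working backward. After the program, the postcondition 3*n + 3 > -9 must hold; in canonical form it is 3*n > -12.
Before mem[n + 3] := 3*n + z: 3*n > -12
Before assert 2*mem[4] - 9 ≥ 3*z: 2*mem[4] ≥ 3*z + 9 ∧ 3*n > -12
Before z := 3*mem[3] + 4: 2*mem[4] ≥ 9*mem[3] + 21 ∧ 3*n > -12
Answer: WP = 2*mem[4] ≥ 9*mem[3] + 21 ∧ 3*n > -12


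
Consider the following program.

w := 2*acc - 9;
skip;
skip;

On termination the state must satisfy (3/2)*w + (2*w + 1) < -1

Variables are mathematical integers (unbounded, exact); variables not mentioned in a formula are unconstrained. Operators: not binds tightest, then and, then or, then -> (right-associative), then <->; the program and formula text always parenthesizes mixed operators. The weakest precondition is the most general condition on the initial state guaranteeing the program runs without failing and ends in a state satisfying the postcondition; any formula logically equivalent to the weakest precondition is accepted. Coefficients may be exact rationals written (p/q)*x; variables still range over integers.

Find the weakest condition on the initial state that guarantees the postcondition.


Working backward. After the program, the postcondition (3/2)*w + (2*w + 1) < -1 must hold; in canonical form it is (7/2)*w < -2.
Before skip: (7/2)*w < -2
Before skip: (7/2)*w < -2
Before w := 2*acc - 9: 7*acc < 59/2
Answer: WP = 7*acc < 59/2


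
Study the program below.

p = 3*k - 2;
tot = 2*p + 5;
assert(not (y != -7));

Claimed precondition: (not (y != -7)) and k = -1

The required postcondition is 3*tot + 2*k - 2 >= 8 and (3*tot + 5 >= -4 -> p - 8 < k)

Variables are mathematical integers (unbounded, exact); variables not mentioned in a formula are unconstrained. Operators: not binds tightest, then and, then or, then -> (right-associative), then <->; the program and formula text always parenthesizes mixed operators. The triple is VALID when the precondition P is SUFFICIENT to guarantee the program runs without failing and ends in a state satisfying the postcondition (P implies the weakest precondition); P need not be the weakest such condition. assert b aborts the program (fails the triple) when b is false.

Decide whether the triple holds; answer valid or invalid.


Working backward. After the program, the postcondition 3*tot + 2*k - 2 >= 8 and (3*tot + 5 >= -4 -> p - 8 < k) must hold; in canonical form it is 2*k + 3*tot >= 10 and (3*tot >= -9 -> p < k + 8).
Before assert not (y != -7): (not (y != -7)) and 2*k + 3*tot >= 10 and (3*tot >= -9 -> p < k + 8)
Before tot := 2*p + 5: (not (y != -7)) and 2*k + 6*p >= -5 and (6*p >= -24 -> p < k + 8)
Before p := 3*k - 2: (not (y != -7)) and 20*k >= 7 and (18*k >= -12 -> 2*k < 10)
The weakest precondition is (not (y != -7)) and 20*k >= 7 and (18*k >= -12 -> 2*k < 10).
Check whether (not (y != -7)) and k = -1 implies it.
Countermodel: at the initial state k = -1, y = -7, the precondition holds but the weakest precondition fails.
Answer: invalid


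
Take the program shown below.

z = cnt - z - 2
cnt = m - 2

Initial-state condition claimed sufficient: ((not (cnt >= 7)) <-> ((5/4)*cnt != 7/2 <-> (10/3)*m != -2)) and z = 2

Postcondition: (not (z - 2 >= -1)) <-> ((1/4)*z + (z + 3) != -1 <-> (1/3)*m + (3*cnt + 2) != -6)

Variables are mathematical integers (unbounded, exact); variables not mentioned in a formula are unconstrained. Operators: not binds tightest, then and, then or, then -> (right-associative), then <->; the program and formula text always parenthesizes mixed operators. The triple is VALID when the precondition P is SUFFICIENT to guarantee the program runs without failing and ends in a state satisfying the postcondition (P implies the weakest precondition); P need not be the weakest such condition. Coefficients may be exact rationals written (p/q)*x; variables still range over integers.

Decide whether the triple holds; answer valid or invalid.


Working backward. After the program, the postcondition (not (z - 2 >= -1)) <-> ((1/4)*z + (z + 3) != -1 <-> (1/3)*m + (3*cnt + 2) != -6) must hold; in canonical form it is (not (z >= 1)) <-> ((5/4)*z != -4 <-> 3*cnt + (1/3)*m != -8).
Before cnt := m - 2: (not (z >= 1)) <-> ((5/4)*z != -4 <-> (10/3)*m != -2)
Before z := cnt - z - 2: (not (cnt >= z + 3)) <-> ((5/4)*cnt != (5/4)*z - 3/2 <-> (10/3)*m != -2)
The weakest precondition is (not (cnt >= z + 3)) <-> ((5/4)*cnt != (5/4)*z - 3/2 <-> (10/3)*m != -2).
Check whether ((not (cnt >= 7)) <-> ((5/4)*cnt != 7/2 <-> (10/3)*m != -2)) and z = 2 implies it.
Countermodel: at the initial state cnt = 5, m = 0, z = 2, the precondition holds but the weakest precondition fails.
Answer: invalid


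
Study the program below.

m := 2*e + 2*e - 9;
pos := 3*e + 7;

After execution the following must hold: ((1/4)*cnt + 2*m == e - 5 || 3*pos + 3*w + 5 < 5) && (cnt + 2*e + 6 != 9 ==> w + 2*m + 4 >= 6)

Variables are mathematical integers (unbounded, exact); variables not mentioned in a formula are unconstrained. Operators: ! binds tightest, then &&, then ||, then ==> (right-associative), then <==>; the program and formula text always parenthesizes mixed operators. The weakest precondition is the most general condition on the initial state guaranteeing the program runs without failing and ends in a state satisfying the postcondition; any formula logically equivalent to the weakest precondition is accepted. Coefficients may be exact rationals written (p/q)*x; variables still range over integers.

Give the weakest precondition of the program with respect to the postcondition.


Working backward. After the program, the postcondition ((1/4)*cnt + 2*m == e - 5 || 3*pos + 3*w + 5 < 5) && (cnt + 2*e + 6 != 9 ==> w + 2*m + 4 >= 6) must hold; in canonical form it is ((1/4)*cnt + 2*m == e - 5 || 3*pos + 3*w < 0) && (cnt + 2*e != 3 ==> 2*m + w >= 2).
Before pos := 3*e + 7: ((1/4)*cnt + 2*m == e - 5 || 9*e + 3*w < -21) && (cnt + 2*e != 3 ==> 2*m + w >= 2)
Before m := 2*e + 2*e - 9: ((1/4)*cnt + 7*e == 13 || 9*e + 3*w < -21) && (cnt + 2*e != 3 ==> 8*e + w >= 20)
Answer: WP = ((1/4)*cnt + 7*e == 13 || 9*e + 3*w < -21) && (cnt + 2*e != 3 ==> 8*e + w >= 20)


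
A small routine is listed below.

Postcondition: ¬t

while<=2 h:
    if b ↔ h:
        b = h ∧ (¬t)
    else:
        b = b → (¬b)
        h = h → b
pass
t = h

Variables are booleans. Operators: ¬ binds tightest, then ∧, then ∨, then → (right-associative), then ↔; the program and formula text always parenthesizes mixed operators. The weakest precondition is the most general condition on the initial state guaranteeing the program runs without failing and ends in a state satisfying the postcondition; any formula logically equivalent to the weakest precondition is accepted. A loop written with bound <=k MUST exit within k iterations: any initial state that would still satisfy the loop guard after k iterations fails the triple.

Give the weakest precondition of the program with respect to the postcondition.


Working backward. After the program, ¬t must hold.
Before t := h: ¬h
Before skip: ¬h
Before the loop (bound <=2), unroll the exhaustion recursion (WP_0 = exit-now case; WP_j = one more guarded iteration, up to j = 2):
  WP_0: ¬h
  WP_1: h → (((b ↔ h) → (¬h)) ∧ ((¬(b ↔ h)) → (¬(h → (b → (¬b))))))
  WP_2: h → (((b ↔ h) → (h → ((((h ∧ (¬t)) ↔ h) → (¬h)) ∧ ((¬((h ∧ (¬t)) ↔ h)) → (¬(h → ((h ∧ (¬t)) → (¬(h ∧ (¬t)))))))))) ∧ ((¬(b ↔ h)) → ((h → (b → (¬b))) → ((((b → (¬b)) ↔ (h → (b → (¬b)))) → (¬(h → (b → (¬b))))) ∧ ((¬((b → (¬b)) ↔ (h → (b → (¬b))))) → (¬((h → (b → (¬b))) → ((b → (¬b)) → (¬(b → (¬b)))))))))))
So before the loop: h → (((b ↔ h) → (h → ((((h ∧ (¬t)) ↔ h) → (¬h)) ∧ ((¬((h ∧ (¬t)) ↔ h)) → (¬(h → ((h ∧ (¬t)) → (¬(h ∧ (¬t)))))))))) ∧ ((¬(b ↔ h)) → ((h → (b → (¬b))) → ((((b → (¬b)) ↔ (h → (b → (¬b)))) → (¬(h → (b → (¬b))))) ∧ ((¬((b → (¬b)) ↔ (h → (b → (¬b))))) → (¬((h → (b → (¬b))) → ((b → (¬b)) → (¬(b → (¬b)))))))))))
Answer: WP = h → (((b ↔ h) → (h → ((((h ∧ (¬t)) ↔ h) → (¬h)) ∧ ((¬((h ∧ (¬t)) ↔ h)) → (¬(h → ((h ∧ (¬t)) → (¬(h ∧ (¬t)))))))))) ∧ ((¬(b ↔ h)) → ((h → (b → (¬b))) → ((((b → (¬b)) ↔ (h → (b → (¬b)))) → (¬(h → (b → (¬b))))) ∧ ((¬((b → (¬b)) ↔ (h → (b → (¬b))))) → (¬((h → (b → (¬b))) → ((b → (¬b)) → (¬(b → (¬b)))))))))))


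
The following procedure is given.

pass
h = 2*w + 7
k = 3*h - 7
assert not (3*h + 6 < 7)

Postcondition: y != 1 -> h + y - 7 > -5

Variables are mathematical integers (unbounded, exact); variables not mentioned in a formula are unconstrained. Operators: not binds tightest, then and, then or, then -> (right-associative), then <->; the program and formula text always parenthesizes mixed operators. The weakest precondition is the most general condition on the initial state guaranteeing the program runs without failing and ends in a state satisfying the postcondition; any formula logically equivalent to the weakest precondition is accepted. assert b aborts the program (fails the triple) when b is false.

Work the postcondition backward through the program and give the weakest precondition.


Working backward. After the program, the postcondition y != 1 -> h + y - 7 > -5 must hold; in canonical form it is y != 1 -> h + y > 2.
Before assert not (3*h + 6 < 7): (not (3*h < 1)) and (y != 1 -> h + y > 2)
Before k := 3*h - 7: (not (3*h < 1)) and (y != 1 -> h + y > 2)
Before h := 2*w + 7: (not (6*w < -20)) and (y != 1 -> 2*w + y > -5)
Before skip: (not (6*w < -20)) and (y != 1 -> 2*w + y > -5)
Answer: WP = (not (6*w < -20)) and (y != 1 -> 2*w + y > -5)


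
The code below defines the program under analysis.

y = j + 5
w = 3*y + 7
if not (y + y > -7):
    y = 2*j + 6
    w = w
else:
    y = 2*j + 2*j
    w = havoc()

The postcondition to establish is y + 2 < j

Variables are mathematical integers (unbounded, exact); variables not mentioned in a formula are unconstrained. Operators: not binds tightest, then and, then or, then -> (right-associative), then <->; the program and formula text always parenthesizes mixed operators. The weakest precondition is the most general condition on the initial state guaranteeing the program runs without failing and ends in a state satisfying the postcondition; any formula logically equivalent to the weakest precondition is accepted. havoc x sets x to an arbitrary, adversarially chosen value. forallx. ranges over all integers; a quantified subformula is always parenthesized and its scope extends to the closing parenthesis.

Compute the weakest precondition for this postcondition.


Working backward. After the program, the postcondition y + 2 < j must hold; in canonical form it is y < j - 2.
Then branch requires j < -8; else branch requires 3*j < -2.
Before the if: ((not (2*y > -7)) -> j < -8) and (2*y > -7 -> 3*j < -2)
Before w := 3*y + 7: ((not (2*y > -7)) -> j < -8) and (2*y > -7 -> 3*j < -2)
Before y := j + 5: ((not (2*j > -17)) -> j < -8) and (2*j > -17 -> 3*j < -2)
Answer: WP = ((not (2*j > -17)) -> j < -8) and (2*j > -17 -> 3*j < -2)


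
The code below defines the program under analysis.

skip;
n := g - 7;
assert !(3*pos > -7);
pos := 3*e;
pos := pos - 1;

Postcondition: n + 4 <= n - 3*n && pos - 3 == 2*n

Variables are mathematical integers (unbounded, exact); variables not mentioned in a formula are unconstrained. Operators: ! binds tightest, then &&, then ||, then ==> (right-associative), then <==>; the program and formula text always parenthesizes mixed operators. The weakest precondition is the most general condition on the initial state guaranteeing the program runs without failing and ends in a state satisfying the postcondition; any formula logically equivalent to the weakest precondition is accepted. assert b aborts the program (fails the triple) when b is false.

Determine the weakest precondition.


Working backward. After the program, the postcondition n + 4 <= n - 3*n && pos - 3 == 2*n must hold; in canonical form it is 3*n <= -4 && pos == 2*n + 3.
Before pos := pos - 1: 3*n <= -4 && pos == 2*n + 4
Before pos := 3*e: 3*n <= -4 && 3*e == 2*n + 4
Before assert !(3*pos > -7): (!(3*pos > -7)) && 3*n <= -4 && 3*e == 2*n + 4
Before n := g - 7: (!(3*pos > -7)) && 3*g <= 17 && 3*e == 2*g - 10
Before skip: (!(3*pos > -7)) && 3*g <= 17 && 3*e == 2*g - 10
Answer: WP = (!(3*pos > -7)) && 3*g <= 17 && 3*e == 2*g - 10


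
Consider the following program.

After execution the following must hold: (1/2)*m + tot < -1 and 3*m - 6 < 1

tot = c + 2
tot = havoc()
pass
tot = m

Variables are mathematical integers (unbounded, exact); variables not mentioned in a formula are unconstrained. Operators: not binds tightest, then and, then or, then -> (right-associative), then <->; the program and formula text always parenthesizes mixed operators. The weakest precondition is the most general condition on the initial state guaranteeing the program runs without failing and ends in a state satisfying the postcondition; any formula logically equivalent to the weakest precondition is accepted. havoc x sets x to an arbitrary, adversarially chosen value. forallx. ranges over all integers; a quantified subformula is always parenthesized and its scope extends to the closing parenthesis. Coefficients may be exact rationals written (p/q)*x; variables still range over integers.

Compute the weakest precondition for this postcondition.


Working backward. After the program, the postcondition (1/2)*m + tot < -1 and 3*m - 6 < 1 must hold; in canonical form it is (1/2)*m + tot < -1 and 3*m < 7.
Before tot := m: (3/2)*m < -1 and 3*m < 7
Before skip: (3/2)*m < -1 and 3*m < 7
Before havoc tot: (3/2)*m < -1 and 3*m < 7
Before tot := c + 2: (3/2)*m < -1 and 3*m < 7
Answer: WP = (3/2)*m < -1 and 3*m < 7


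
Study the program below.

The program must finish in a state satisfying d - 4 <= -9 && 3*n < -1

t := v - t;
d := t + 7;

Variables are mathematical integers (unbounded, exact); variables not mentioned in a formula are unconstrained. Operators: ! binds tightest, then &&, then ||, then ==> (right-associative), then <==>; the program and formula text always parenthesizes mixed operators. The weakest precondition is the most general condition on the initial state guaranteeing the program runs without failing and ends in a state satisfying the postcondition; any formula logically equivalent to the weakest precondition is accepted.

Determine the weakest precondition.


Working backward. After the program, the postcondition d - 4 <= -9 && 3*n < -1 must hold; in canonical form it is d <= -5 && 3*n < -1.
Before d := t + 7: t <= -12 && 3*n < -1
Before t := v - t: v <= t - 12 && 3*n < -1
Answer: WP = v <= t - 12 && 3*n < -1


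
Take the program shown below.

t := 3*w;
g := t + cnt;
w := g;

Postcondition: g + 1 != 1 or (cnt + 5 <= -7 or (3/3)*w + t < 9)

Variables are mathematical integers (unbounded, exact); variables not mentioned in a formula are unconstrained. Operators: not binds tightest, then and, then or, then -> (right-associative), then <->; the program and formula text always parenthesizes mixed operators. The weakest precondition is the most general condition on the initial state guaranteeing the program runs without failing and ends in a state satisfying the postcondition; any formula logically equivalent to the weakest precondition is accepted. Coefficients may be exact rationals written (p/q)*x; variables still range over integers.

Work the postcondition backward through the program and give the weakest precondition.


Working backward. After the program, the postcondition g + 1 != 1 or (cnt + 5 <= -7 or (3/3)*w + t < 9) must hold; in canonical form it is g != 0 or cnt <= -12 or t + w < 9.
Before w := g: g != 0 or cnt <= -12 or g + t < 9
Before g := t + cnt: cnt + t != 0 or cnt <= -12 or cnt + 2*t < 9
Before t := 3*w: cnt + 3*w != 0 or cnt <= -12 or cnt + 6*w < 9
Answer: WP = cnt + 3*w != 0 or cnt <= -12 or cnt + 6*w < 9


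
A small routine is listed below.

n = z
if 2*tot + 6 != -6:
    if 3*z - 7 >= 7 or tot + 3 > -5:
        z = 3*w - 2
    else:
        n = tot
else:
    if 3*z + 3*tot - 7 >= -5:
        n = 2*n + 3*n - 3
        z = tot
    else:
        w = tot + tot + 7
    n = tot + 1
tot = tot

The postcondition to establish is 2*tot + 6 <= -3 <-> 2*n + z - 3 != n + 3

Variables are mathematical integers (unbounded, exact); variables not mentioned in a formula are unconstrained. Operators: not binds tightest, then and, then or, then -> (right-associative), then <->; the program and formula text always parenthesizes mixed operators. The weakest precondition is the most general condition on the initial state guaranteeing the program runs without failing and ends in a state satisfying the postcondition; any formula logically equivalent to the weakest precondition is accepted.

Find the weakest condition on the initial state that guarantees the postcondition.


Working backward. After the program, the postcondition 2*tot + 6 <= -3 <-> 2*n + z - 3 != n + 3 must hold; in canonical form it is 2*tot <= -9 <-> n + z != 6.
Before tot := tot: 2*tot <= -9 <-> n + z != 6
Then branch requires ((3*z >= 14 or tot > -8) -> (2*tot <= -9 <-> n + 3*w != 8)) and ((not (3*z >= 14 or tot > -8)) -> (2*tot <= -9 <-> tot + z != 6)); else branch requires (3*tot + 3*z >= 2 -> (2*tot <= -9 <-> 2*tot != 5)) and ((not (3*tot + 3*z >= 2)) -> (2*tot <= -9 <-> tot + z != 5)).
Before the if: (2*tot != -12 -> (((3*z >= 14 or tot > -8) -> (2*tot <= -9 <-> n + 3*w != 8)) and ((not (3*z >= 14 or tot > -8)) -> (2*tot <= -9 <-> tot + z != 6)))) and ((not (2*tot != -12)) -> ((3*tot + 3*z >= 2 -> (2*tot <= -9 <-> 2*tot != 5)) and ((not (3*tot + 3*z >= 2)) -> (2*tot <= -9 <-> tot + z != 5))))
Before n := z: (2*tot != -12 -> (((3*z >= 14 or tot > -8) -> (2*tot <= -9 <-> 3*w + z != 8)) and ((not (3*z >= 14 or tot > -8)) -> (2*tot <= -9 <-> tot + z != 6)))) and ((not (2*tot != -12)) -> ((3*tot + 3*z >= 2 -> (2*tot <= -9 <-> 2*tot != 5)) and ((not (3*tot + 3*z >= 2)) -> (2*tot <= -9 <-> tot + z != 5))))
Answer: WP = (2*tot != -12 -> (((3*z >= 14 or tot > -8) -> (2*tot <= -9 <-> 3*w + z != 8)) and ((not (3*z >= 14 or tot > -8)) -> (2*tot <= -9 <-> tot + z != 6)))) and ((not (2*tot != -12)) -> ((3*tot + 3*z >= 2 -> (2*tot <= -9 <-> 2*tot != 5)) and ((not (3*tot + 3*z >= 2)) -> (2*tot <= -9 <-> tot + z != 5))))


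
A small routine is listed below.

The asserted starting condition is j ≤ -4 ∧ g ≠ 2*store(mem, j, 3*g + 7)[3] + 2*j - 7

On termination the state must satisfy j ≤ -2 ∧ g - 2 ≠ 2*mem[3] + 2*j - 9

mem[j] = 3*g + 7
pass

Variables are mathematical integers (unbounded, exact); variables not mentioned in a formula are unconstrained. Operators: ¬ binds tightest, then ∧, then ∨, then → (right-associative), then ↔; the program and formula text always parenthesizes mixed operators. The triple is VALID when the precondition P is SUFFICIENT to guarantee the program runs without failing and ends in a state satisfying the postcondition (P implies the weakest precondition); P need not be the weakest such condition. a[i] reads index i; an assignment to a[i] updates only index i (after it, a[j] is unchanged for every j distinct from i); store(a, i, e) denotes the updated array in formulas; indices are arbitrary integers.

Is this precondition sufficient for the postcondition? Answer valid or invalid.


Working backward. After the program, the postcondition j ≤ -2 ∧ g - 2 ≠ 2*mem[3] + 2*j - 9 must hold; in canonical form it is j ≤ -2 ∧ g ≠ 2*mem[3] + 2*j - 7.
Before skip: j ≤ -2 ∧ g ≠ 2*mem[3] + 2*j - 7
Before mem[j] := 3*g + 7: j ≤ -2 ∧ g ≠ 2*store(mem, j, 3*g + 7)[3] + 2*j - 7
The weakest precondition is j ≤ -2 ∧ g ≠ 2*store(mem, j, 3*g + 7)[3] + 2*j - 7.
Check whether j ≤ -4 ∧ g ≠ 2*store(mem, j, 3*g + 7)[3] + 2*j - 7 implies it.
Every state satisfying the precondition satisfies the weakest precondition: the implication holds.
Answer: valid
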